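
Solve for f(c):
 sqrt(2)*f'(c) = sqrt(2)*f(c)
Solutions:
 f(c) = C1*exp(c)


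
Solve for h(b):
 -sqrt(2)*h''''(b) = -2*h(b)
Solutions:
 h(b) = C1*exp(-2^(1/8)*b) + C2*exp(2^(1/8)*b) + C3*sin(2^(1/8)*b) + C4*cos(2^(1/8)*b)


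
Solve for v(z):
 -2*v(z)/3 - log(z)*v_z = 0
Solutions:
 v(z) = C1*exp(-2*li(z)/3)


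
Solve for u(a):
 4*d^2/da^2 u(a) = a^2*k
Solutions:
 u(a) = C1 + C2*a + a^4*k/48


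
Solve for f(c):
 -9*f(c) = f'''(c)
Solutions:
 f(c) = C3*exp(-3^(2/3)*c) + (C1*sin(3*3^(1/6)*c/2) + C2*cos(3*3^(1/6)*c/2))*exp(3^(2/3)*c/2)


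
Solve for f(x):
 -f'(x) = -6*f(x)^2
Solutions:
 f(x) = -1/(C1 + 6*x)


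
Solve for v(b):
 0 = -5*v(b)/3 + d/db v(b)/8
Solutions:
 v(b) = C1*exp(40*b/3)


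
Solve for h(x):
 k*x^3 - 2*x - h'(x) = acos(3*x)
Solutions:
 h(x) = C1 + k*x^4/4 - x^2 - x*acos(3*x) + sqrt(1 - 9*x^2)/3


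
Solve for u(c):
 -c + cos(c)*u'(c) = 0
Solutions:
 u(c) = C1 + Integral(c/cos(c), c)


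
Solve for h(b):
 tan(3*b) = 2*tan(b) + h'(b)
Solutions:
 h(b) = C1 + 2*log(cos(b)) - log(cos(3*b))/3


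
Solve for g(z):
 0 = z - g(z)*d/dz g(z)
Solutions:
 g(z) = -sqrt(C1 + z^2)
 g(z) = sqrt(C1 + z^2)


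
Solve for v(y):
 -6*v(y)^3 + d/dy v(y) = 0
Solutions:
 v(y) = -sqrt(2)*sqrt(-1/(C1 + 6*y))/2
 v(y) = sqrt(2)*sqrt(-1/(C1 + 6*y))/2


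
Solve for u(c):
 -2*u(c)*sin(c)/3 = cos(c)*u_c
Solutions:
 u(c) = C1*cos(c)^(2/3)


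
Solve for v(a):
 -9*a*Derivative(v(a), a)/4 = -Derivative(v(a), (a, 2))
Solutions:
 v(a) = C1 + C2*erfi(3*sqrt(2)*a/4)


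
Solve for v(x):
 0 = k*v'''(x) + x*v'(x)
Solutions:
 v(x) = C1 + Integral(C2*airyai(x*(-1/k)^(1/3)) + C3*airybi(x*(-1/k)^(1/3)), x)


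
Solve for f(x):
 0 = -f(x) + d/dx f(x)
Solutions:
 f(x) = C1*exp(x)


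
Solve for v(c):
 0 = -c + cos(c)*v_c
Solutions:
 v(c) = C1 + Integral(c/cos(c), c)


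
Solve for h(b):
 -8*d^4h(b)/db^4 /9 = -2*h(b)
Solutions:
 h(b) = C1*exp(-sqrt(6)*b/2) + C2*exp(sqrt(6)*b/2) + C3*sin(sqrt(6)*b/2) + C4*cos(sqrt(6)*b/2)


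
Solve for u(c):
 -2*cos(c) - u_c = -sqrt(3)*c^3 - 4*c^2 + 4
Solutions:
 u(c) = C1 + sqrt(3)*c^4/4 + 4*c^3/3 - 4*c - 2*sin(c)


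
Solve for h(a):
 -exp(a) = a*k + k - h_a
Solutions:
 h(a) = C1 + a^2*k/2 + a*k + exp(a)


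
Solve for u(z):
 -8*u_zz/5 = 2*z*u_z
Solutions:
 u(z) = C1 + C2*erf(sqrt(10)*z/4)


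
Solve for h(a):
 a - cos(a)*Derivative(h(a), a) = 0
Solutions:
 h(a) = C1 + Integral(a/cos(a), a)


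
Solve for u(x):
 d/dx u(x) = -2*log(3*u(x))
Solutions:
 Integral(1/(log(_y) + log(3)), (_y, u(x)))/2 = C1 - x


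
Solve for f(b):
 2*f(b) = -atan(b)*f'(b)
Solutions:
 f(b) = C1*exp(-2*Integral(1/atan(b), b))


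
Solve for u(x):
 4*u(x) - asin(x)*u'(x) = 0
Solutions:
 u(x) = C1*exp(4*Integral(1/asin(x), x))


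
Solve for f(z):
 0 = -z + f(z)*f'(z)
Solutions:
 f(z) = -sqrt(C1 + z^2)
 f(z) = sqrt(C1 + z^2)


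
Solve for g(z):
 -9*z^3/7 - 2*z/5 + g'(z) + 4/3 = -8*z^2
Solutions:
 g(z) = C1 + 9*z^4/28 - 8*z^3/3 + z^2/5 - 4*z/3


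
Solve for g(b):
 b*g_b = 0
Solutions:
 g(b) = C1


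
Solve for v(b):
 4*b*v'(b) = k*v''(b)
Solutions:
 v(b) = C1 + C2*erf(sqrt(2)*b*sqrt(-1/k))/sqrt(-1/k)


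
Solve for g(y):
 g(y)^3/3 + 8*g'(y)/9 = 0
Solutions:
 g(y) = -2*sqrt(-1/(C1 - 3*y))
 g(y) = 2*sqrt(-1/(C1 - 3*y))


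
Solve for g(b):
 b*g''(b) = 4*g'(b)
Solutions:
 g(b) = C1 + C2*b^5


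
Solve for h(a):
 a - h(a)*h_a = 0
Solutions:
 h(a) = -sqrt(C1 + a^2)
 h(a) = sqrt(C1 + a^2)


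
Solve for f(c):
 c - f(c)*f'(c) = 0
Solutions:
 f(c) = -sqrt(C1 + c^2)
 f(c) = sqrt(C1 + c^2)


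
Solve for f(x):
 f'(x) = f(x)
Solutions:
 f(x) = C1*exp(x)


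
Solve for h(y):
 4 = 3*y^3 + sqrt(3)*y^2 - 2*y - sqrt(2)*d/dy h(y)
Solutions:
 h(y) = C1 + 3*sqrt(2)*y^4/8 + sqrt(6)*y^3/6 - sqrt(2)*y^2/2 - 2*sqrt(2)*y


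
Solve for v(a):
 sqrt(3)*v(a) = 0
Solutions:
 v(a) = 0


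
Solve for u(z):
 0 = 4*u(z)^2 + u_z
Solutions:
 u(z) = 1/(C1 + 4*z)


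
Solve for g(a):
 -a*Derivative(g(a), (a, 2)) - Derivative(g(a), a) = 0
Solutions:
 g(a) = C1 + C2*log(a)


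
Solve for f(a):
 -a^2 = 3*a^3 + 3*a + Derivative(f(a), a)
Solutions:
 f(a) = C1 - 3*a^4/4 - a^3/3 - 3*a^2/2


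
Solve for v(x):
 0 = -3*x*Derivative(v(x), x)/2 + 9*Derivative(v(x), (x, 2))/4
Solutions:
 v(x) = C1 + C2*erfi(sqrt(3)*x/3)


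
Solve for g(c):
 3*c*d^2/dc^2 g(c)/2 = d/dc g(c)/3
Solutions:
 g(c) = C1 + C2*c^(11/9)


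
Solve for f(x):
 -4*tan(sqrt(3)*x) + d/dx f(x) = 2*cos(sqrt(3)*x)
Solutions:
 f(x) = C1 - 4*sqrt(3)*log(cos(sqrt(3)*x))/3 + 2*sqrt(3)*sin(sqrt(3)*x)/3


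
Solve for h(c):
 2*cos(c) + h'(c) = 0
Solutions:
 h(c) = C1 - 2*sin(c)


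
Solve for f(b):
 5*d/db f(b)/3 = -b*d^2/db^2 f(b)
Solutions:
 f(b) = C1 + C2/b^(2/3)


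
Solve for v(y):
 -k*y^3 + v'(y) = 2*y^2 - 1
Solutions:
 v(y) = C1 + k*y^4/4 + 2*y^3/3 - y


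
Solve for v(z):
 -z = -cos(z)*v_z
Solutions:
 v(z) = C1 + Integral(z/cos(z), z)


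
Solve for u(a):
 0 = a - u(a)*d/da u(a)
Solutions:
 u(a) = -sqrt(C1 + a^2)
 u(a) = sqrt(C1 + a^2)


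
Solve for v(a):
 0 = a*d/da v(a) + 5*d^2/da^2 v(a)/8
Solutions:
 v(a) = C1 + C2*erf(2*sqrt(5)*a/5)


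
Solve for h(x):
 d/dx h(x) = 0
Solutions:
 h(x) = C1


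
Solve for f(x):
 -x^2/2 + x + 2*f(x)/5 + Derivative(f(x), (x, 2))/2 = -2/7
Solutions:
 f(x) = C1*sin(2*sqrt(5)*x/5) + C2*cos(2*sqrt(5)*x/5) + 5*x^2/4 - 5*x/2 - 215/56


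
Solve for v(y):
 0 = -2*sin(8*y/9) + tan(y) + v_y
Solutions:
 v(y) = C1 + log(cos(y)) - 9*cos(8*y/9)/4


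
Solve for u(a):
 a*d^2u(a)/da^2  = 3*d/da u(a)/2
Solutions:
 u(a) = C1 + C2*a^(5/2)


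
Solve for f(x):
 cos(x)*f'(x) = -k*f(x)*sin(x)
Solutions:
 f(x) = C1*exp(k*log(cos(x)))


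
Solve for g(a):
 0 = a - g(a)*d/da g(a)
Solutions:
 g(a) = -sqrt(C1 + a^2)
 g(a) = sqrt(C1 + a^2)


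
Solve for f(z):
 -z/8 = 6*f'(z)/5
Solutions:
 f(z) = C1 - 5*z^2/96


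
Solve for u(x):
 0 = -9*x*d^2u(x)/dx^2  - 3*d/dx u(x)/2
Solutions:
 u(x) = C1 + C2*x^(5/6)


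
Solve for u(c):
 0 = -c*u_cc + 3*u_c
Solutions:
 u(c) = C1 + C2*c^4


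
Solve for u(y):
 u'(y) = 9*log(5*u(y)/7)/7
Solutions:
 -7*Integral(1/(log(_y) - log(7) + log(5)), (_y, u(y)))/9 = C1 - y


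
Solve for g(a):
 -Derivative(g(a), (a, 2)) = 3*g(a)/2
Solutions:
 g(a) = C1*sin(sqrt(6)*a/2) + C2*cos(sqrt(6)*a/2)


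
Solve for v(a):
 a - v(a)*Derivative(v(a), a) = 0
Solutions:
 v(a) = -sqrt(C1 + a^2)
 v(a) = sqrt(C1 + a^2)


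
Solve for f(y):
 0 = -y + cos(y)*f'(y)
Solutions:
 f(y) = C1 + Integral(y/cos(y), y)


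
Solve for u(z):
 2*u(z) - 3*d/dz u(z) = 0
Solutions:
 u(z) = C1*exp(2*z/3)


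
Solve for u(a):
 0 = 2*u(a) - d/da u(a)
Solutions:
 u(a) = C1*exp(2*a)


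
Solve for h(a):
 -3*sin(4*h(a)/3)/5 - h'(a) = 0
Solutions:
 3*a/5 + 3*log(cos(4*h(a)/3) - 1)/8 - 3*log(cos(4*h(a)/3) + 1)/8 = C1


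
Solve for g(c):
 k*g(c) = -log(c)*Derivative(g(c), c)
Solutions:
 g(c) = C1*exp(-k*li(c))


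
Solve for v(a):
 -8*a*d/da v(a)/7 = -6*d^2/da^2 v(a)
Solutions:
 v(a) = C1 + C2*erfi(sqrt(42)*a/21)


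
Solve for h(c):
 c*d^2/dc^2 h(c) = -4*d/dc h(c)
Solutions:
 h(c) = C1 + C2/c^3


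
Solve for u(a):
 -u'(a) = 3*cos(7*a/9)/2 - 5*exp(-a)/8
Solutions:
 u(a) = C1 - 27*sin(7*a/9)/14 - 5*exp(-a)/8


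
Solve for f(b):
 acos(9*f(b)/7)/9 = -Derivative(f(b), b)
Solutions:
 Integral(1/acos(9*_y/7), (_y, f(b))) = C1 - b/9


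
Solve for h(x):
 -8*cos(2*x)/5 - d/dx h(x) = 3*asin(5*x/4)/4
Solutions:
 h(x) = C1 - 3*x*asin(5*x/4)/4 - 3*sqrt(16 - 25*x^2)/20 - 4*sin(2*x)/5


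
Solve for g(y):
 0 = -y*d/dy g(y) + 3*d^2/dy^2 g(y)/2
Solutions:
 g(y) = C1 + C2*erfi(sqrt(3)*y/3)


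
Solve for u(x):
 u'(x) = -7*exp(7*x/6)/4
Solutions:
 u(x) = C1 - 3*exp(7*x/6)/2


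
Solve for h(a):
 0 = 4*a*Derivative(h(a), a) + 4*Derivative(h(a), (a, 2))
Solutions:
 h(a) = C1 + C2*erf(sqrt(2)*a/2)


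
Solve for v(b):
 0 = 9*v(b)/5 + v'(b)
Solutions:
 v(b) = C1*exp(-9*b/5)


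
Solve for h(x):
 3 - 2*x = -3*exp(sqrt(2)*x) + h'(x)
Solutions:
 h(x) = C1 - x^2 + 3*x + 3*sqrt(2)*exp(sqrt(2)*x)/2


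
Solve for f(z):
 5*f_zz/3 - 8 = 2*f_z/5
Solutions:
 f(z) = C1 + C2*exp(6*z/25) - 20*z


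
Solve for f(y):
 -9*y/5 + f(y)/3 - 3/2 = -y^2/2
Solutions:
 f(y) = -3*y^2/2 + 27*y/5 + 9/2


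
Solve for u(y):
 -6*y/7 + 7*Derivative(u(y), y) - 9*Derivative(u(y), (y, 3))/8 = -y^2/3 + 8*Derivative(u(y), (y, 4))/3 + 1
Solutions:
 u(y) = C1 + C2*exp(-y*(27*3^(2/3)/(128*sqrt(799414) + 114445)^(1/3) + 18 + 3^(1/3)*(128*sqrt(799414) + 114445)^(1/3))/128)*sin(3^(1/6)*y*(-3^(2/3)*(128*sqrt(799414) + 114445)^(1/3) + 81/(128*sqrt(799414) + 114445)^(1/3))/128) + C3*exp(-y*(27*3^(2/3)/(128*sqrt(799414) + 114445)^(1/3) + 18 + 3^(1/3)*(128*sqrt(799414) + 114445)^(1/3))/128)*cos(3^(1/6)*y*(-3^(2/3)*(128*sqrt(799414) + 114445)^(1/3) + 81/(128*sqrt(799414) + 114445)^(1/3))/128) + C4*exp(y*(-9 + 27*3^(2/3)/(128*sqrt(799414) + 114445)^(1/3) + 3^(1/3)*(128*sqrt(799414) + 114445)^(1/3))/64) - y^3/63 + 3*y^2/49 + 25*y/196


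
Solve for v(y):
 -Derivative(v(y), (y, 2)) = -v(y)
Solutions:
 v(y) = C1*exp(-y) + C2*exp(y)


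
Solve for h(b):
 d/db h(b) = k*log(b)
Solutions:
 h(b) = C1 + b*k*log(b) - b*k


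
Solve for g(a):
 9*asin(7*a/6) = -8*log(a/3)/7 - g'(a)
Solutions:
 g(a) = C1 - 8*a*log(a)/7 - 9*a*asin(7*a/6) + 8*a/7 + 8*a*log(3)/7 - 9*sqrt(36 - 49*a^2)/7


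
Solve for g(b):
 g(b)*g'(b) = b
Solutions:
 g(b) = -sqrt(C1 + b^2)
 g(b) = sqrt(C1 + b^2)


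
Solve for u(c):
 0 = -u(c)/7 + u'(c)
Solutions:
 u(c) = C1*exp(c/7)


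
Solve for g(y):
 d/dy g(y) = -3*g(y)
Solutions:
 g(y) = C1*exp(-3*y)


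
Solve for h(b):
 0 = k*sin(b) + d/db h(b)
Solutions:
 h(b) = C1 + k*cos(b)


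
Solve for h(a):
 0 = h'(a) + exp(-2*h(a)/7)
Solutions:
 h(a) = 7*log(-sqrt(C1 - a)) - 7*log(7) + 7*log(14)/2
 h(a) = 7*log(C1 - a)/2 - 7*log(7) + 7*log(14)/2


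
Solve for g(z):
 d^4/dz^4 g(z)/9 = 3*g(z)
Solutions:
 g(z) = C1*exp(-3^(3/4)*z) + C2*exp(3^(3/4)*z) + C3*sin(3^(3/4)*z) + C4*cos(3^(3/4)*z)


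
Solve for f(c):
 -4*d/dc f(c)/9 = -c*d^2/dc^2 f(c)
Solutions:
 f(c) = C1 + C2*c^(13/9)


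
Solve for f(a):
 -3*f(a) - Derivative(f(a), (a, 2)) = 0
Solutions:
 f(a) = C1*sin(sqrt(3)*a) + C2*cos(sqrt(3)*a)


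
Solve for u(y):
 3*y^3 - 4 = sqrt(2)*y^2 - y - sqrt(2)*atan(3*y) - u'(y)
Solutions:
 u(y) = C1 - 3*y^4/4 + sqrt(2)*y^3/3 - y^2/2 + 4*y - sqrt(2)*(y*atan(3*y) - log(9*y^2 + 1)/6)


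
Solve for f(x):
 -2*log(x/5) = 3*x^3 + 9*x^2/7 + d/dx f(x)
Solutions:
 f(x) = C1 - 3*x^4/4 - 3*x^3/7 - 2*x*log(x) + 2*x + 2*x*log(5)


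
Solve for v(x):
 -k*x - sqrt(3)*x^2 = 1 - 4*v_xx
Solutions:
 v(x) = C1 + C2*x + k*x^3/24 + sqrt(3)*x^4/48 + x^2/8


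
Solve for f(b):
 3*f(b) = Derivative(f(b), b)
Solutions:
 f(b) = C1*exp(3*b)


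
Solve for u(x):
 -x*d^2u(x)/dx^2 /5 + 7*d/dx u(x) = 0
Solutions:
 u(x) = C1 + C2*x^36


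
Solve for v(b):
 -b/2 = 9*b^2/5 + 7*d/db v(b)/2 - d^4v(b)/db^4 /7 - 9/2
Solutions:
 v(b) = C1 + C4*exp(14^(2/3)*b/2) - 6*b^3/35 - b^2/14 + 9*b/7 + (C2*sin(14^(2/3)*sqrt(3)*b/4) + C3*cos(14^(2/3)*sqrt(3)*b/4))*exp(-14^(2/3)*b/4)


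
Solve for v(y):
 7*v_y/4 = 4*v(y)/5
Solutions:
 v(y) = C1*exp(16*y/35)


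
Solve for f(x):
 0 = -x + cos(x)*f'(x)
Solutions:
 f(x) = C1 + Integral(x/cos(x), x)


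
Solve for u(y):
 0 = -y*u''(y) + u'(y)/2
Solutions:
 u(y) = C1 + C2*y^(3/2)


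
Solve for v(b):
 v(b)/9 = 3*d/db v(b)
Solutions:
 v(b) = C1*exp(b/27)


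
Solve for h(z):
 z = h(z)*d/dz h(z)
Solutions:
 h(z) = -sqrt(C1 + z^2)
 h(z) = sqrt(C1 + z^2)


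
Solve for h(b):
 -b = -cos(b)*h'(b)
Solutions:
 h(b) = C1 + Integral(b/cos(b), b)


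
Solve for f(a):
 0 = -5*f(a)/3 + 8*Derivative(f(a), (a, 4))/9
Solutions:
 f(a) = C1*exp(-30^(1/4)*a/2) + C2*exp(30^(1/4)*a/2) + C3*sin(30^(1/4)*a/2) + C4*cos(30^(1/4)*a/2)


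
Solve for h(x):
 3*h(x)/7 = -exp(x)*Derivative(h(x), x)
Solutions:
 h(x) = C1*exp(3*exp(-x)/7)


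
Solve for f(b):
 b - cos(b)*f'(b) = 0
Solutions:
 f(b) = C1 + Integral(b/cos(b), b)


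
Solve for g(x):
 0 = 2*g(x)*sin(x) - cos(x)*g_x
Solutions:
 g(x) = C1/cos(x)^2


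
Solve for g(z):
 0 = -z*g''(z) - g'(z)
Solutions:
 g(z) = C1 + C2*log(z)


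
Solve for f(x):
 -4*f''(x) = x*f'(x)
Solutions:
 f(x) = C1 + C2*erf(sqrt(2)*x/4)


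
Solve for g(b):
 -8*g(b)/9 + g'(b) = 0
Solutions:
 g(b) = C1*exp(8*b/9)


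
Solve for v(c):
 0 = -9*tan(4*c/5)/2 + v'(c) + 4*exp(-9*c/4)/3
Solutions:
 v(c) = C1 + 45*log(tan(4*c/5)^2 + 1)/16 + 16*exp(-9*c/4)/27


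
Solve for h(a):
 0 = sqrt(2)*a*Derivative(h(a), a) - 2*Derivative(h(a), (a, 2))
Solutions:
 h(a) = C1 + C2*erfi(2^(1/4)*a/2)


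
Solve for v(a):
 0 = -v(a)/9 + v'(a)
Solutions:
 v(a) = C1*exp(a/9)


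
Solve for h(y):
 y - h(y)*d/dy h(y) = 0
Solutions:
 h(y) = -sqrt(C1 + y^2)
 h(y) = sqrt(C1 + y^2)


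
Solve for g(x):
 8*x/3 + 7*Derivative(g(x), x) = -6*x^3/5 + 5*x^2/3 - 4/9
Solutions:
 g(x) = C1 - 3*x^4/70 + 5*x^3/63 - 4*x^2/21 - 4*x/63


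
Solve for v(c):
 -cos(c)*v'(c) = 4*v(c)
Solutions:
 v(c) = C1*(sin(c)^2 - 2*sin(c) + 1)/(sin(c)^2 + 2*sin(c) + 1)


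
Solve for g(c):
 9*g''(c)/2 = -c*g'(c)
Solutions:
 g(c) = C1 + C2*erf(c/3)


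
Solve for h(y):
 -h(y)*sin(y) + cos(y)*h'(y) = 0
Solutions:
 h(y) = C1/cos(y)


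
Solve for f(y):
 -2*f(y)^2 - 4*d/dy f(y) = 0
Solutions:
 f(y) = 2/(C1 + y)


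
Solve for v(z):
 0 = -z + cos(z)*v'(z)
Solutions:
 v(z) = C1 + Integral(z/cos(z), z)


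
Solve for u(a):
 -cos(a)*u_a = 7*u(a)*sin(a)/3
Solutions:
 u(a) = C1*cos(a)^(7/3)


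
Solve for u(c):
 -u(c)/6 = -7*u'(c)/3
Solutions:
 u(c) = C1*exp(c/14)


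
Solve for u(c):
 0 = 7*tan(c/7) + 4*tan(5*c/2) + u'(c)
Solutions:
 u(c) = C1 + 49*log(cos(c/7)) + 8*log(cos(5*c/2))/5


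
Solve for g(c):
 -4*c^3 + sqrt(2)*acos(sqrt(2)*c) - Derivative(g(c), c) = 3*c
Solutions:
 g(c) = C1 - c^4 - 3*c^2/2 + sqrt(2)*(c*acos(sqrt(2)*c) - sqrt(2)*sqrt(1 - 2*c^2)/2)


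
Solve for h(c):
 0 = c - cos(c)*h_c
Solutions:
 h(c) = C1 + Integral(c/cos(c), c)


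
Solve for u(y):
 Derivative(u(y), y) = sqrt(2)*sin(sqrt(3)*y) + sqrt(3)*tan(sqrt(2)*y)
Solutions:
 u(y) = C1 - sqrt(6)*log(cos(sqrt(2)*y))/2 - sqrt(6)*cos(sqrt(3)*y)/3


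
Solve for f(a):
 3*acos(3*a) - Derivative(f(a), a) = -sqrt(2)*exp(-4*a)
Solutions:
 f(a) = C1 + 3*a*acos(3*a) - sqrt(1 - 9*a^2) - sqrt(2)*exp(-4*a)/4


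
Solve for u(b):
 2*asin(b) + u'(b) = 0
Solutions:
 u(b) = C1 - 2*b*asin(b) - 2*sqrt(1 - b^2)


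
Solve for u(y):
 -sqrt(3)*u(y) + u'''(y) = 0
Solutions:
 u(y) = C3*exp(3^(1/6)*y) + (C1*sin(3^(2/3)*y/2) + C2*cos(3^(2/3)*y/2))*exp(-3^(1/6)*y/2)


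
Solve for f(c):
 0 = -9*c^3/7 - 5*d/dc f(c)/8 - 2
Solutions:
 f(c) = C1 - 18*c^4/35 - 16*c/5


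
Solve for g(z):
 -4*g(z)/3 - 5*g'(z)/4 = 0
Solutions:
 g(z) = C1*exp(-16*z/15)


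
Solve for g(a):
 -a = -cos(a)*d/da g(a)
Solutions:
 g(a) = C1 + Integral(a/cos(a), a)


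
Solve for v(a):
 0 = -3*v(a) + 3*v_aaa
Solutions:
 v(a) = C3*exp(a) + (C1*sin(sqrt(3)*a/2) + C2*cos(sqrt(3)*a/2))*exp(-a/2)


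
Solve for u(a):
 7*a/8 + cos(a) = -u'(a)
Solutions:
 u(a) = C1 - 7*a^2/16 - sin(a)


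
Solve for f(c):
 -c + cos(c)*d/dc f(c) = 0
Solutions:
 f(c) = C1 + Integral(c/cos(c), c)


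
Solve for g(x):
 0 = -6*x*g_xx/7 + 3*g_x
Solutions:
 g(x) = C1 + C2*x^(9/2)


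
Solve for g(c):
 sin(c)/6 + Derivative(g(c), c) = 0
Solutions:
 g(c) = C1 + cos(c)/6


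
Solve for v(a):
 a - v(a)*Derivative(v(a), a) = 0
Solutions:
 v(a) = -sqrt(C1 + a^2)
 v(a) = sqrt(C1 + a^2)


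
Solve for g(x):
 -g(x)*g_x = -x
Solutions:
 g(x) = -sqrt(C1 + x^2)
 g(x) = sqrt(C1 + x^2)


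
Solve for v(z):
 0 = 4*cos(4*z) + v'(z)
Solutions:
 v(z) = C1 - sin(4*z)


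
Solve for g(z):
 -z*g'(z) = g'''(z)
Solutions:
 g(z) = C1 + Integral(C2*airyai(-z) + C3*airybi(-z), z)


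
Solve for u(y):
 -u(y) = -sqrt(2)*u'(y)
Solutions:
 u(y) = C1*exp(sqrt(2)*y/2)


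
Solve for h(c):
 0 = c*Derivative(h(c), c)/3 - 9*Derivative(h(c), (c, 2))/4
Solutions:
 h(c) = C1 + C2*erfi(sqrt(6)*c/9)


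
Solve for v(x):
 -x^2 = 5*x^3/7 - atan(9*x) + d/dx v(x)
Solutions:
 v(x) = C1 - 5*x^4/28 - x^3/3 + x*atan(9*x) - log(81*x^2 + 1)/18


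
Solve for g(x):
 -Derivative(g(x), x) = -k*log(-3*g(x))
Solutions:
 Integral(1/(log(-_y) + log(3)), (_y, g(x))) = C1 + k*x


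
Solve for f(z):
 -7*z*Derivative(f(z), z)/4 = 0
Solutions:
 f(z) = C1


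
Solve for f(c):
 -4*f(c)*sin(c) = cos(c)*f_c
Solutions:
 f(c) = C1*cos(c)^4


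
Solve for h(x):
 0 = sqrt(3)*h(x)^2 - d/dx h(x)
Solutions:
 h(x) = -1/(C1 + sqrt(3)*x)


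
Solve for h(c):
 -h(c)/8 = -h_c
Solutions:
 h(c) = C1*exp(c/8)


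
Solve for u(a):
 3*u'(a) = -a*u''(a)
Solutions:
 u(a) = C1 + C2/a^2


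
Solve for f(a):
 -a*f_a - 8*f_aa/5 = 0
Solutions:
 f(a) = C1 + C2*erf(sqrt(5)*a/4)


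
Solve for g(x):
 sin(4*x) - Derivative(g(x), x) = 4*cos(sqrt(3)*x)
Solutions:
 g(x) = C1 - 4*sqrt(3)*sin(sqrt(3)*x)/3 - cos(4*x)/4


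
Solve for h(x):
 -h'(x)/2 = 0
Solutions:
 h(x) = C1


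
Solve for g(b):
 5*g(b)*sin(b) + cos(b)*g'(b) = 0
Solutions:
 g(b) = C1*cos(b)^5


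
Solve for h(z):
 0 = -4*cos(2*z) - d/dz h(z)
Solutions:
 h(z) = C1 - 2*sin(2*z)


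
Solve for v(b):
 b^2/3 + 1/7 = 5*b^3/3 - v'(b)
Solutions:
 v(b) = C1 + 5*b^4/12 - b^3/9 - b/7


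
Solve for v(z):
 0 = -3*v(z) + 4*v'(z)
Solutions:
 v(z) = C1*exp(3*z/4)


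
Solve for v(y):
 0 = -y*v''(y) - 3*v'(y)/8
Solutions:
 v(y) = C1 + C2*y^(5/8)


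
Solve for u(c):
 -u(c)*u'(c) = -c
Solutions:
 u(c) = -sqrt(C1 + c^2)
 u(c) = sqrt(C1 + c^2)


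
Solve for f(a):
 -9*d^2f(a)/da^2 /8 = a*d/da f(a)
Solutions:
 f(a) = C1 + C2*erf(2*a/3)


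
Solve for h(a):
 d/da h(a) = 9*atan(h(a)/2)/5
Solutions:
 Integral(1/atan(_y/2), (_y, h(a))) = C1 + 9*a/5


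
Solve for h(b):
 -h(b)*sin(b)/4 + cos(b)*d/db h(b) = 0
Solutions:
 h(b) = C1/cos(b)^(1/4)


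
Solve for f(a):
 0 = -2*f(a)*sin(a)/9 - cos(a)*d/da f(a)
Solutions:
 f(a) = C1*cos(a)^(2/9)


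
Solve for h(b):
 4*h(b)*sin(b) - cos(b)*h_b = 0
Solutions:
 h(b) = C1/cos(b)^4


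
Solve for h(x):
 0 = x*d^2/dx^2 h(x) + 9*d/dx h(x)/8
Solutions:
 h(x) = C1 + C2/x^(1/8)


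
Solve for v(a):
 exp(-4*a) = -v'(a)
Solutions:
 v(a) = C1 + exp(-4*a)/4


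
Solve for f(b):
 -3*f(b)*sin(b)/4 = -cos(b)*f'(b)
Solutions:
 f(b) = C1/cos(b)^(3/4)


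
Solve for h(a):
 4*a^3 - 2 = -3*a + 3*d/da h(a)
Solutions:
 h(a) = C1 + a^4/3 + a^2/2 - 2*a/3


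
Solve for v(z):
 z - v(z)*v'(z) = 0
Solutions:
 v(z) = -sqrt(C1 + z^2)
 v(z) = sqrt(C1 + z^2)


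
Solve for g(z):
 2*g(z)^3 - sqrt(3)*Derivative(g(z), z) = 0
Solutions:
 g(z) = -sqrt(6)*sqrt(-1/(C1 + 2*sqrt(3)*z))/2
 g(z) = sqrt(6)*sqrt(-1/(C1 + 2*sqrt(3)*z))/2


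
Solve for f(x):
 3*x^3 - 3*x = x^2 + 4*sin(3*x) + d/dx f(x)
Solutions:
 f(x) = C1 + 3*x^4/4 - x^3/3 - 3*x^2/2 + 4*cos(3*x)/3


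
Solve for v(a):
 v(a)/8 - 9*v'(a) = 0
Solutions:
 v(a) = C1*exp(a/72)


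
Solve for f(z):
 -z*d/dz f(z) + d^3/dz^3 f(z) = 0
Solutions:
 f(z) = C1 + Integral(C2*airyai(z) + C3*airybi(z), z)


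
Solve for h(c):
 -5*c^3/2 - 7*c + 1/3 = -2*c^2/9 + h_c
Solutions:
 h(c) = C1 - 5*c^4/8 + 2*c^3/27 - 7*c^2/2 + c/3


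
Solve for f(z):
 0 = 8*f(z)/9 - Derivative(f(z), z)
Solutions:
 f(z) = C1*exp(8*z/9)


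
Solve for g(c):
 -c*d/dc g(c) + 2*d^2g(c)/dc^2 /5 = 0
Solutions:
 g(c) = C1 + C2*erfi(sqrt(5)*c/2)


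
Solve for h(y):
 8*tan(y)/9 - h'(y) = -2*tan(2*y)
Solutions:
 h(y) = C1 - 8*log(cos(y))/9 - log(cos(2*y))


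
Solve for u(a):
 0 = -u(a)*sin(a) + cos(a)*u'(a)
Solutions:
 u(a) = C1/cos(a)


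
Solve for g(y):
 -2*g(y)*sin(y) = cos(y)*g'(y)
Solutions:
 g(y) = C1*cos(y)^2


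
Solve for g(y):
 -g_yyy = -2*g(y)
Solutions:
 g(y) = C3*exp(2^(1/3)*y) + (C1*sin(2^(1/3)*sqrt(3)*y/2) + C2*cos(2^(1/3)*sqrt(3)*y/2))*exp(-2^(1/3)*y/2)


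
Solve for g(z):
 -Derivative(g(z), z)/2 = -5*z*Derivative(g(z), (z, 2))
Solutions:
 g(z) = C1 + C2*z^(11/10)


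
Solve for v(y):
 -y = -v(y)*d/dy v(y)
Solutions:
 v(y) = -sqrt(C1 + y^2)
 v(y) = sqrt(C1 + y^2)


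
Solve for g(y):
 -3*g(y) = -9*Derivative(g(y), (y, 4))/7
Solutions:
 g(y) = C1*exp(-3^(3/4)*7^(1/4)*y/3) + C2*exp(3^(3/4)*7^(1/4)*y/3) + C3*sin(3^(3/4)*7^(1/4)*y/3) + C4*cos(3^(3/4)*7^(1/4)*y/3)


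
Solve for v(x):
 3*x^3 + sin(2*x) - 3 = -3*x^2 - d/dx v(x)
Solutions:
 v(x) = C1 - 3*x^4/4 - x^3 + 3*x + cos(2*x)/2


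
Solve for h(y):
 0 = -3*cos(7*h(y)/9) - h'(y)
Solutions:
 3*y - 9*log(sin(7*h(y)/9) - 1)/14 + 9*log(sin(7*h(y)/9) + 1)/14 = C1


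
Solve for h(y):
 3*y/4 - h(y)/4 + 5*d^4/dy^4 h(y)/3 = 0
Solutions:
 h(y) = C1*exp(-sqrt(2)*3^(1/4)*5^(3/4)*y/10) + C2*exp(sqrt(2)*3^(1/4)*5^(3/4)*y/10) + C3*sin(sqrt(2)*3^(1/4)*5^(3/4)*y/10) + C4*cos(sqrt(2)*3^(1/4)*5^(3/4)*y/10) + 3*y


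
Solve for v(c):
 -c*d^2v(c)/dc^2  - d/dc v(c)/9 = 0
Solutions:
 v(c) = C1 + C2*c^(8/9)


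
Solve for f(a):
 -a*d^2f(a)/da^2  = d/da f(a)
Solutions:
 f(a) = C1 + C2*log(a)


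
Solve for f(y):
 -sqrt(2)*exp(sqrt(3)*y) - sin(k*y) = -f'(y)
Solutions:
 f(y) = C1 + sqrt(6)*exp(sqrt(3)*y)/3 - cos(k*y)/k


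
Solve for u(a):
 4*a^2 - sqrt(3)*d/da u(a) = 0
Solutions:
 u(a) = C1 + 4*sqrt(3)*a^3/9


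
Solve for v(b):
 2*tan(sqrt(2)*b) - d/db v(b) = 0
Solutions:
 v(b) = C1 - sqrt(2)*log(cos(sqrt(2)*b))


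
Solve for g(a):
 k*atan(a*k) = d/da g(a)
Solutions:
 g(a) = C1 + k*Piecewise((a*atan(a*k) - log(a^2*k^2 + 1)/(2*k), Ne(k, 0)), (0, True))


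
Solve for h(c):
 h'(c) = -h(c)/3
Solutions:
 h(c) = C1*exp(-c/3)


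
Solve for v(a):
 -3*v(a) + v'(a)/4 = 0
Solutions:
 v(a) = C1*exp(12*a)


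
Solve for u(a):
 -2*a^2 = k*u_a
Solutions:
 u(a) = C1 - 2*a^3/(3*k)


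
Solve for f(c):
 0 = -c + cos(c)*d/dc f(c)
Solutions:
 f(c) = C1 + Integral(c/cos(c), c)


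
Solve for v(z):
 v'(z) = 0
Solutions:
 v(z) = C1


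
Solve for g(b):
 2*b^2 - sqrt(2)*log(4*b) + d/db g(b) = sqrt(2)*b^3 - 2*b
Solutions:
 g(b) = C1 + sqrt(2)*b^4/4 - 2*b^3/3 - b^2 + sqrt(2)*b*log(b) - sqrt(2)*b + 2*sqrt(2)*b*log(2)


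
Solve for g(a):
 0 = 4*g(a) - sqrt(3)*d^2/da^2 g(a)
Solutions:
 g(a) = C1*exp(-2*3^(3/4)*a/3) + C2*exp(2*3^(3/4)*a/3)


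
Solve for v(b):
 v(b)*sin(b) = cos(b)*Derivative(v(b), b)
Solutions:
 v(b) = C1/cos(b)


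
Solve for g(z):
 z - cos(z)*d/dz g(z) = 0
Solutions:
 g(z) = C1 + Integral(z/cos(z), z)


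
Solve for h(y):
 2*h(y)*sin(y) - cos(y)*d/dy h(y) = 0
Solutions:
 h(y) = C1/cos(y)^2


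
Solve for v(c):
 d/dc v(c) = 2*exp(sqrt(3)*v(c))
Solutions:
 v(c) = sqrt(3)*(2*log(-1/(C1 + 2*c)) - log(3))/6


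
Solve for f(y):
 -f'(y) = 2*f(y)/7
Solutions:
 f(y) = C1*exp(-2*y/7)


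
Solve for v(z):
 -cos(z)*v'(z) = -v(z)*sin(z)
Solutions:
 v(z) = C1/cos(z)


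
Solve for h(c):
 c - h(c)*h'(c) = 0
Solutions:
 h(c) = -sqrt(C1 + c^2)
 h(c) = sqrt(C1 + c^2)


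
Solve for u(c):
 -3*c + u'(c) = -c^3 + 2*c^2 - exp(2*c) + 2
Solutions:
 u(c) = C1 - c^4/4 + 2*c^3/3 + 3*c^2/2 + 2*c - exp(2*c)/2


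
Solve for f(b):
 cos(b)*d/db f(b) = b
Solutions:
 f(b) = C1 + Integral(b/cos(b), b)


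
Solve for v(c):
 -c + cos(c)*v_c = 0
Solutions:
 v(c) = C1 + Integral(c/cos(c), c)


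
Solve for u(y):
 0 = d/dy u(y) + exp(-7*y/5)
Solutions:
 u(y) = C1 + 5*exp(-7*y/5)/7


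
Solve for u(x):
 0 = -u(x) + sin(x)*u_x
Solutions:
 u(x) = C1*sqrt(cos(x) - 1)/sqrt(cos(x) + 1)


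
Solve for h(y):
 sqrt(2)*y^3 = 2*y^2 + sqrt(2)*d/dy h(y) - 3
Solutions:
 h(y) = C1 + y^4/4 - sqrt(2)*y^3/3 + 3*sqrt(2)*y/2


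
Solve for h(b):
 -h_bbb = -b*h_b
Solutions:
 h(b) = C1 + Integral(C2*airyai(b) + C3*airybi(b), b)


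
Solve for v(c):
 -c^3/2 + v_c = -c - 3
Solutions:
 v(c) = C1 + c^4/8 - c^2/2 - 3*c


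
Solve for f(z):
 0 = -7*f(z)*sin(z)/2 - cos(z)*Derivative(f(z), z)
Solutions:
 f(z) = C1*cos(z)^(7/2)


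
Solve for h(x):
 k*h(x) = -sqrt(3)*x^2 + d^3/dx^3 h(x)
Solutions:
 h(x) = C1*exp(k^(1/3)*x) + C2*exp(k^(1/3)*x*(-1 + sqrt(3)*I)/2) + C3*exp(-k^(1/3)*x*(1 + sqrt(3)*I)/2) - sqrt(3)*x^2/k


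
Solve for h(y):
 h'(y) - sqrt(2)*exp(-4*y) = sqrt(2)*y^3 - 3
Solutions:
 h(y) = C1 + sqrt(2)*y^4/4 - 3*y - sqrt(2)*exp(-4*y)/4


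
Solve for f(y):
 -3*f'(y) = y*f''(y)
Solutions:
 f(y) = C1 + C2/y^2


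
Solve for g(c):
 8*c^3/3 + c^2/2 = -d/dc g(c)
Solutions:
 g(c) = C1 - 2*c^4/3 - c^3/6


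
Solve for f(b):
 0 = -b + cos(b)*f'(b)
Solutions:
 f(b) = C1 + Integral(b/cos(b), b)


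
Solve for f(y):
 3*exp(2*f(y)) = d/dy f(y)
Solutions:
 f(y) = log(-sqrt(-1/(C1 + 3*y))) - log(2)/2
 f(y) = log(-1/(C1 + 3*y))/2 - log(2)/2


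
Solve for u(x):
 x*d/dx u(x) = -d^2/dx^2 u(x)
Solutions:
 u(x) = C1 + C2*erf(sqrt(2)*x/2)


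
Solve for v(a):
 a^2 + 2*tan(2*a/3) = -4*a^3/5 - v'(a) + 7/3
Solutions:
 v(a) = C1 - a^4/5 - a^3/3 + 7*a/3 + 3*log(cos(2*a/3))


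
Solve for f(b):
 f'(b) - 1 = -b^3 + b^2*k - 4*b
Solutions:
 f(b) = C1 - b^4/4 + b^3*k/3 - 2*b^2 + b


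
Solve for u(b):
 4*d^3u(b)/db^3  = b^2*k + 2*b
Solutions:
 u(b) = C1 + C2*b + C3*b^2 + b^5*k/240 + b^4/48


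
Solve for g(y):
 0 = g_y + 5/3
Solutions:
 g(y) = C1 - 5*y/3


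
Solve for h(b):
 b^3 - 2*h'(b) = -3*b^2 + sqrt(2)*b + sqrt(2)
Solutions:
 h(b) = C1 + b^4/8 + b^3/2 - sqrt(2)*b^2/4 - sqrt(2)*b/2


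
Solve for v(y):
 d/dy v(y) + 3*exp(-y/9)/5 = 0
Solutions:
 v(y) = C1 + 27*exp(-y/9)/5


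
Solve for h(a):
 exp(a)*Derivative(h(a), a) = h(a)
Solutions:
 h(a) = C1*exp(-exp(-a))


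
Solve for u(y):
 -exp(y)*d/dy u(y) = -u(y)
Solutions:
 u(y) = C1*exp(-exp(-y))


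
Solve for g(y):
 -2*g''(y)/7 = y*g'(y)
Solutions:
 g(y) = C1 + C2*erf(sqrt(7)*y/2)


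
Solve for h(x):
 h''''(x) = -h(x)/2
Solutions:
 h(x) = (C1*sin(2^(1/4)*x/2) + C2*cos(2^(1/4)*x/2))*exp(-2^(1/4)*x/2) + (C3*sin(2^(1/4)*x/2) + C4*cos(2^(1/4)*x/2))*exp(2^(1/4)*x/2)


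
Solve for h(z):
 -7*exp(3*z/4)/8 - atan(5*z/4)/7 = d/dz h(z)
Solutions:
 h(z) = C1 - z*atan(5*z/4)/7 - 7*exp(3*z/4)/6 + 2*log(25*z^2 + 16)/35


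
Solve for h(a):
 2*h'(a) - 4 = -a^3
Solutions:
 h(a) = C1 - a^4/8 + 2*a


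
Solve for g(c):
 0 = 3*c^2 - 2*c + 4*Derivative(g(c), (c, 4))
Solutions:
 g(c) = C1 + C2*c + C3*c^2 + C4*c^3 - c^6/480 + c^5/240


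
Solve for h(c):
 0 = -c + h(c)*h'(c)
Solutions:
 h(c) = -sqrt(C1 + c^2)
 h(c) = sqrt(C1 + c^2)


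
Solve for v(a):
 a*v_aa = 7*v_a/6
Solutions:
 v(a) = C1 + C2*a^(13/6)


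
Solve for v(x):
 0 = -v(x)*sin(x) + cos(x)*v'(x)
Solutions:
 v(x) = C1/cos(x)


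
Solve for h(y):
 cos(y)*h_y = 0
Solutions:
 h(y) = C1


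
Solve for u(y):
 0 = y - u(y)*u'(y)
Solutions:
 u(y) = -sqrt(C1 + y^2)
 u(y) = sqrt(C1 + y^2)


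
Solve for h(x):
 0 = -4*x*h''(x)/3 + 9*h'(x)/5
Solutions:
 h(x) = C1 + C2*x^(47/20)


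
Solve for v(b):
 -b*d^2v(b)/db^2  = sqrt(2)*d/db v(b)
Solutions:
 v(b) = C1 + C2*b^(1 - sqrt(2))


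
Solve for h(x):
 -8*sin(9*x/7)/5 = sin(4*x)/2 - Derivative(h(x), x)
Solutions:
 h(x) = C1 - 56*cos(9*x/7)/45 - cos(4*x)/8


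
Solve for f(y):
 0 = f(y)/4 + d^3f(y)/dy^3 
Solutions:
 f(y) = C3*exp(-2^(1/3)*y/2) + (C1*sin(2^(1/3)*sqrt(3)*y/4) + C2*cos(2^(1/3)*sqrt(3)*y/4))*exp(2^(1/3)*y/4)


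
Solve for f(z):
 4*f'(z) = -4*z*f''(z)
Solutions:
 f(z) = C1 + C2*log(z)


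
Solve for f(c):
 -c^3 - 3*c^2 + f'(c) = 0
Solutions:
 f(c) = C1 + c^4/4 + c^3


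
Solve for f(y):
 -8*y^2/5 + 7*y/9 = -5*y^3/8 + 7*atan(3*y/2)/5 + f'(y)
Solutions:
 f(y) = C1 + 5*y^4/32 - 8*y^3/15 + 7*y^2/18 - 7*y*atan(3*y/2)/5 + 7*log(9*y^2 + 4)/15


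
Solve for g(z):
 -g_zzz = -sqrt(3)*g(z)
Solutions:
 g(z) = C3*exp(3^(1/6)*z) + (C1*sin(3^(2/3)*z/2) + C2*cos(3^(2/3)*z/2))*exp(-3^(1/6)*z/2)


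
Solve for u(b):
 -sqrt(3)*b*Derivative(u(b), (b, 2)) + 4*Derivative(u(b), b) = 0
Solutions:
 u(b) = C1 + C2*b^(1 + 4*sqrt(3)/3)


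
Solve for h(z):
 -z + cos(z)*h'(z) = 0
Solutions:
 h(z) = C1 + Integral(z/cos(z), z)


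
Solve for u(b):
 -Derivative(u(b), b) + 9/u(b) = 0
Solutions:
 u(b) = -sqrt(C1 + 18*b)
 u(b) = sqrt(C1 + 18*b)


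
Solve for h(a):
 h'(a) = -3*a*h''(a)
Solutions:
 h(a) = C1 + C2*a^(2/3)


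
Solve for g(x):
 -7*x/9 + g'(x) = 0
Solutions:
 g(x) = C1 + 7*x^2/18


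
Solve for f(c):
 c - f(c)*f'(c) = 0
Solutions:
 f(c) = -sqrt(C1 + c^2)
 f(c) = sqrt(C1 + c^2)


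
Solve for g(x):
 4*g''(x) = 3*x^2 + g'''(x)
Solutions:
 g(x) = C1 + C2*x + C3*exp(4*x) + x^4/16 + x^3/16 + 3*x^2/64


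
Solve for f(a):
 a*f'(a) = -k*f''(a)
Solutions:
 f(a) = C1 + C2*sqrt(k)*erf(sqrt(2)*a*sqrt(1/k)/2)


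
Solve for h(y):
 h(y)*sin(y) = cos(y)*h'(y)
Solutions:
 h(y) = C1/cos(y)


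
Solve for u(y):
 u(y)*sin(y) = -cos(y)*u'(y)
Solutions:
 u(y) = C1*cos(y)


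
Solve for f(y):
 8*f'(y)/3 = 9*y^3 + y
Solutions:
 f(y) = C1 + 27*y^4/32 + 3*y^2/16


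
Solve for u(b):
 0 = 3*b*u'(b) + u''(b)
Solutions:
 u(b) = C1 + C2*erf(sqrt(6)*b/2)


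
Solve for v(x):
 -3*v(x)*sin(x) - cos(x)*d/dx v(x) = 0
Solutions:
 v(x) = C1*cos(x)^3


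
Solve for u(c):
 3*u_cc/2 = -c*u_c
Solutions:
 u(c) = C1 + C2*erf(sqrt(3)*c/3)


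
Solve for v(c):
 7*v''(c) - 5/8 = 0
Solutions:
 v(c) = C1 + C2*c + 5*c^2/112


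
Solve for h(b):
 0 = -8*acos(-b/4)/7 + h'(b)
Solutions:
 h(b) = C1 + 8*b*acos(-b/4)/7 + 8*sqrt(16 - b^2)/7


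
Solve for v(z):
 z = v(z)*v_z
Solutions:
 v(z) = -sqrt(C1 + z^2)
 v(z) = sqrt(C1 + z^2)


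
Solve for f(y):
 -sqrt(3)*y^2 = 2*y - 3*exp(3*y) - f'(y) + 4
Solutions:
 f(y) = C1 + sqrt(3)*y^3/3 + y^2 + 4*y - exp(3*y)


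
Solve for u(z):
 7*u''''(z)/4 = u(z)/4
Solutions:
 u(z) = C1*exp(-7^(3/4)*z/7) + C2*exp(7^(3/4)*z/7) + C3*sin(7^(3/4)*z/7) + C4*cos(7^(3/4)*z/7)


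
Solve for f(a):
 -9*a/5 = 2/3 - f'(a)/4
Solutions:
 f(a) = C1 + 18*a^2/5 + 8*a/3


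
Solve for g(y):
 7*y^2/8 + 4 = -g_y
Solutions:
 g(y) = C1 - 7*y^3/24 - 4*y


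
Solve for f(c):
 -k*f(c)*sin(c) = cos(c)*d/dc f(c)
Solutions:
 f(c) = C1*exp(k*log(cos(c)))


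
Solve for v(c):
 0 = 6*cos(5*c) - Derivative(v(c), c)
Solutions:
 v(c) = C1 + 6*sin(5*c)/5


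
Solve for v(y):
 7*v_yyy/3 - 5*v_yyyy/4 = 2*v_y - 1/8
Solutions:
 v(y) = C1 + C2*exp(y*(392*2^(1/3)/(135*sqrt(7249) + 12737)^(1/3) + 2^(2/3)*(135*sqrt(7249) + 12737)^(1/3) + 56)/90)*sin(2^(1/3)*sqrt(3)*y*(-2^(1/3)*(135*sqrt(7249) + 12737)^(1/3) + 392/(135*sqrt(7249) + 12737)^(1/3))/90) + C3*exp(y*(392*2^(1/3)/(135*sqrt(7249) + 12737)^(1/3) + 2^(2/3)*(135*sqrt(7249) + 12737)^(1/3) + 56)/90)*cos(2^(1/3)*sqrt(3)*y*(-2^(1/3)*(135*sqrt(7249) + 12737)^(1/3) + 392/(135*sqrt(7249) + 12737)^(1/3))/90) + C4*exp(y*(-2^(2/3)*(135*sqrt(7249) + 12737)^(1/3) - 392*2^(1/3)/(135*sqrt(7249) + 12737)^(1/3) + 28)/45) + y/16


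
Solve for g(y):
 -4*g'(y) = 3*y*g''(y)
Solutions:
 g(y) = C1 + C2/y^(1/3)


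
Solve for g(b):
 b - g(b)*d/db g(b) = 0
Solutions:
 g(b) = -sqrt(C1 + b^2)
 g(b) = sqrt(C1 + b^2)


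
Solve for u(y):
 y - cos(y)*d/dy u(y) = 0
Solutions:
 u(y) = C1 + Integral(y/cos(y), y)


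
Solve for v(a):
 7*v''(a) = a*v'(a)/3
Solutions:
 v(a) = C1 + C2*erfi(sqrt(42)*a/42)


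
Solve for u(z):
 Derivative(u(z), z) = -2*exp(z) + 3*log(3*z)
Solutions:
 u(z) = C1 + 3*z*log(z) + 3*z*(-1 + log(3)) - 2*exp(z)


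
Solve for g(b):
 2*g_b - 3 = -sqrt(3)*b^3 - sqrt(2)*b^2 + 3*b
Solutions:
 g(b) = C1 - sqrt(3)*b^4/8 - sqrt(2)*b^3/6 + 3*b^2/4 + 3*b/2


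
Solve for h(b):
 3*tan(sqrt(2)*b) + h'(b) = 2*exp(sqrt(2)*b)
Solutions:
 h(b) = C1 + sqrt(2)*exp(sqrt(2)*b) + 3*sqrt(2)*log(cos(sqrt(2)*b))/2


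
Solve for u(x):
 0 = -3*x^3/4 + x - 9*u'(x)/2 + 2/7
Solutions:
 u(x) = C1 - x^4/24 + x^2/9 + 4*x/63


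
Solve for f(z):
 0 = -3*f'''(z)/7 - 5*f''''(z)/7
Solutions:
 f(z) = C1 + C2*z + C3*z^2 + C4*exp(-3*z/5)


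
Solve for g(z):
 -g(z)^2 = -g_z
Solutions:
 g(z) = -1/(C1 + z)


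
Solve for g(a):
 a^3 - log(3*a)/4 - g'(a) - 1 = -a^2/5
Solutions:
 g(a) = C1 + a^4/4 + a^3/15 - a*log(a)/4 - 3*a/4 - a*log(3)/4


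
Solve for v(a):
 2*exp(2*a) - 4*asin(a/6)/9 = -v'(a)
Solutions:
 v(a) = C1 + 4*a*asin(a/6)/9 + 4*sqrt(36 - a^2)/9 - exp(2*a)


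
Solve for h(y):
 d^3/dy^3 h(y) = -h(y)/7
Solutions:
 h(y) = C3*exp(-7^(2/3)*y/7) + (C1*sin(sqrt(3)*7^(2/3)*y/14) + C2*cos(sqrt(3)*7^(2/3)*y/14))*exp(7^(2/3)*y/14)


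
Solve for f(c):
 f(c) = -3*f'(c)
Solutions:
 f(c) = C1*exp(-c/3)


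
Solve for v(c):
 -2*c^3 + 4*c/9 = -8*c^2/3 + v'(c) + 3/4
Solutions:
 v(c) = C1 - c^4/2 + 8*c^3/9 + 2*c^2/9 - 3*c/4


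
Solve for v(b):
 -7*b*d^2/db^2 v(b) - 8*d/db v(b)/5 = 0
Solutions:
 v(b) = C1 + C2*b^(27/35)


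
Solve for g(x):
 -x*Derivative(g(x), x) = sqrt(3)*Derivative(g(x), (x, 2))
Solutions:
 g(x) = C1 + C2*erf(sqrt(2)*3^(3/4)*x/6)


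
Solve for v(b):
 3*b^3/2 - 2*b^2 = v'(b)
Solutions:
 v(b) = C1 + 3*b^4/8 - 2*b^3/3


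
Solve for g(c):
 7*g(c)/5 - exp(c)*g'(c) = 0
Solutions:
 g(c) = C1*exp(-7*exp(-c)/5)


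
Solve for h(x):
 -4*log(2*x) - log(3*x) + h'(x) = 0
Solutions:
 h(x) = C1 + 5*x*log(x) - 5*x + x*log(48)


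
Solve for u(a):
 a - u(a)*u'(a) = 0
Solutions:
 u(a) = -sqrt(C1 + a^2)
 u(a) = sqrt(C1 + a^2)


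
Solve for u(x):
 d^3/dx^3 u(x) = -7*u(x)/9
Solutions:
 u(x) = C3*exp(-21^(1/3)*x/3) + (C1*sin(3^(5/6)*7^(1/3)*x/6) + C2*cos(3^(5/6)*7^(1/3)*x/6))*exp(21^(1/3)*x/6)


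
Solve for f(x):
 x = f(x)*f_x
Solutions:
 f(x) = -sqrt(C1 + x^2)
 f(x) = sqrt(C1 + x^2)


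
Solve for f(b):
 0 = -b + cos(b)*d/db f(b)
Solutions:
 f(b) = C1 + Integral(b/cos(b), b)


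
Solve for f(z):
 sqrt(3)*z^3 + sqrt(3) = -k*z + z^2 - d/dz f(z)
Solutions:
 f(z) = C1 - k*z^2/2 - sqrt(3)*z^4/4 + z^3/3 - sqrt(3)*z


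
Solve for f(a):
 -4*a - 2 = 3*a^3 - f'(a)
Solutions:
 f(a) = C1 + 3*a^4/4 + 2*a^2 + 2*a


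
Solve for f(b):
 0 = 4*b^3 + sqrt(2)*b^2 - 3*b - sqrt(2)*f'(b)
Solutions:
 f(b) = C1 + sqrt(2)*b^4/2 + b^3/3 - 3*sqrt(2)*b^2/4


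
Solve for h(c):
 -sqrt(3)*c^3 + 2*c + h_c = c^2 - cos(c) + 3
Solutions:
 h(c) = C1 + sqrt(3)*c^4/4 + c^3/3 - c^2 + 3*c - sin(c)


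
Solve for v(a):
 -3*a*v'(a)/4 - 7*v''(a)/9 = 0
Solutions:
 v(a) = C1 + C2*erf(3*sqrt(42)*a/28)


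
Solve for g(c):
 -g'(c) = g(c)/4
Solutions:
 g(c) = C1*exp(-c/4)


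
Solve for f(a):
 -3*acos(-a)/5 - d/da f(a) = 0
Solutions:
 f(a) = C1 - 3*a*acos(-a)/5 - 3*sqrt(1 - a^2)/5


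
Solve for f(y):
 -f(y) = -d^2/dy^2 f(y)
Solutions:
 f(y) = C1*exp(-y) + C2*exp(y)


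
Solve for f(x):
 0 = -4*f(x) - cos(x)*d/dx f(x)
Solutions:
 f(x) = C1*(sin(x)^2 - 2*sin(x) + 1)/(sin(x)^2 + 2*sin(x) + 1)


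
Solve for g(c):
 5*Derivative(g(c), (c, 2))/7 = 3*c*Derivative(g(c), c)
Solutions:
 g(c) = C1 + C2*erfi(sqrt(210)*c/10)


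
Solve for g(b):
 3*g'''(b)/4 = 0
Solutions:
 g(b) = C1 + C2*b + C3*b^2


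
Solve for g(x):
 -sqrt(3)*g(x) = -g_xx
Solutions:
 g(x) = C1*exp(-3^(1/4)*x) + C2*exp(3^(1/4)*x)


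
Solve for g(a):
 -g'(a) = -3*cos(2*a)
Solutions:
 g(a) = C1 + 3*sin(2*a)/2


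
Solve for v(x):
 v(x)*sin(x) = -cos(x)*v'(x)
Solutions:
 v(x) = C1*cos(x)


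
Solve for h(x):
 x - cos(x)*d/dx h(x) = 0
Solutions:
 h(x) = C1 + Integral(x/cos(x), x)


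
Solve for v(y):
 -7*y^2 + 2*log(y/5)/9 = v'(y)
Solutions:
 v(y) = C1 - 7*y^3/3 + 2*y*log(y)/9 - 2*y*log(5)/9 - 2*y/9


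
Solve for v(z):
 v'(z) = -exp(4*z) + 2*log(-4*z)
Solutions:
 v(z) = C1 + 2*z*log(-z) + 2*z*(-1 + 2*log(2)) - exp(4*z)/4


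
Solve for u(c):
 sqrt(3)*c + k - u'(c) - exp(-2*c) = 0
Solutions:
 u(c) = C1 + sqrt(3)*c^2/2 + c*k + exp(-2*c)/2


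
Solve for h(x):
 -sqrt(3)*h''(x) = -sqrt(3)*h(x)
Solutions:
 h(x) = C1*exp(-x) + C2*exp(x)


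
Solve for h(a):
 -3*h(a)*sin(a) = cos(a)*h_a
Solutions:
 h(a) = C1*cos(a)^3


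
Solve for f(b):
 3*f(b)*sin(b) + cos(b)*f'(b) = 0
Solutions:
 f(b) = C1*cos(b)^3


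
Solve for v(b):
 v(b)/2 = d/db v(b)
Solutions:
 v(b) = C1*exp(b/2)


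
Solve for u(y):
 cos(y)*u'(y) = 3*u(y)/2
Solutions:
 u(y) = C1*(sin(y) + 1)^(3/4)/(sin(y) - 1)^(3/4)


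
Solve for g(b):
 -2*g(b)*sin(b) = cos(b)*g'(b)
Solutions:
 g(b) = C1*cos(b)^2


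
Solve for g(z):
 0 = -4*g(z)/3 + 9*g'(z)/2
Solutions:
 g(z) = C1*exp(8*z/27)


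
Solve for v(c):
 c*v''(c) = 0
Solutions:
 v(c) = C1 + C2*c


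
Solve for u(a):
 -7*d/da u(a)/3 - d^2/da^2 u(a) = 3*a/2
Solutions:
 u(a) = C1 + C2*exp(-7*a/3) - 9*a^2/28 + 27*a/98


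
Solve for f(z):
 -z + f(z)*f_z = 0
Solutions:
 f(z) = -sqrt(C1 + z^2)
 f(z) = sqrt(C1 + z^2)


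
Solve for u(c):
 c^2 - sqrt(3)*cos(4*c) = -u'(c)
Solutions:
 u(c) = C1 - c^3/3 + sqrt(3)*sin(4*c)/4


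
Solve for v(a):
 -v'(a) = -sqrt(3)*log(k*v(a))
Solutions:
 li(k*v(a))/k = C1 + sqrt(3)*a


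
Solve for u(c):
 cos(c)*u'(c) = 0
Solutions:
 u(c) = C1


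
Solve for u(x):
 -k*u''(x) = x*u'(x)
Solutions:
 u(x) = C1 + C2*sqrt(k)*erf(sqrt(2)*x*sqrt(1/k)/2)


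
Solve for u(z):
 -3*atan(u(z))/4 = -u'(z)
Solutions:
 Integral(1/atan(_y), (_y, u(z))) = C1 + 3*z/4


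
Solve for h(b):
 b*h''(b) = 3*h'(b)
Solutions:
 h(b) = C1 + C2*b^4


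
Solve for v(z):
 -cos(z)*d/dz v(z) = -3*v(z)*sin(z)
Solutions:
 v(z) = C1/cos(z)^3


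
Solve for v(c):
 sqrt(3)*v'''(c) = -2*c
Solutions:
 v(c) = C1 + C2*c + C3*c^2 - sqrt(3)*c^4/36


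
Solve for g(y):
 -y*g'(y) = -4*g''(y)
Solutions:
 g(y) = C1 + C2*erfi(sqrt(2)*y/4)


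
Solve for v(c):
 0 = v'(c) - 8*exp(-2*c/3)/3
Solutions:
 v(c) = C1 - 4*exp(-2*c/3)


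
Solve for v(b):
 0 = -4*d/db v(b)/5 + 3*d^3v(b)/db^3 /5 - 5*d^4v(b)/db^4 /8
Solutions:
 v(b) = C1 + C2*exp(b*(8*2^(2/3)/(25*sqrt(561) + 593)^(1/3) + 8 + 2^(1/3)*(25*sqrt(561) + 593)^(1/3))/25)*sin(2^(1/3)*sqrt(3)*b*(-(25*sqrt(561) + 593)^(1/3) + 8*2^(1/3)/(25*sqrt(561) + 593)^(1/3))/25) + C3*exp(b*(8*2^(2/3)/(25*sqrt(561) + 593)^(1/3) + 8 + 2^(1/3)*(25*sqrt(561) + 593)^(1/3))/25)*cos(2^(1/3)*sqrt(3)*b*(-(25*sqrt(561) + 593)^(1/3) + 8*2^(1/3)/(25*sqrt(561) + 593)^(1/3))/25) + C4*exp(2*b*(-2^(1/3)*(25*sqrt(561) + 593)^(1/3) - 8*2^(2/3)/(25*sqrt(561) + 593)^(1/3) + 4)/25)


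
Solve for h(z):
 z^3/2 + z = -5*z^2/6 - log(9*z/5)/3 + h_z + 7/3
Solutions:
 h(z) = C1 + z^4/8 + 5*z^3/18 + z^2/2 + z*log(z)/3 - 8*z/3 - z*log(5) + 2*z*log(15)/3


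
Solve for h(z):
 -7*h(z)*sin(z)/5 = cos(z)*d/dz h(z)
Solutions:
 h(z) = C1*cos(z)^(7/5)


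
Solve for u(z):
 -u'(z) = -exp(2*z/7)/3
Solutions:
 u(z) = C1 + 7*exp(2*z/7)/6
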